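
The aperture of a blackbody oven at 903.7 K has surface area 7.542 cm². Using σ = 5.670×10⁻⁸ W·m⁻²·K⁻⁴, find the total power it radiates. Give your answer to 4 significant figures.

P ≈ 28.52 W

Area A = 7.542 cm² = 7.542×10⁻⁴ m².
P = σAT⁴ = 5.670×10⁻⁸ × 7.542×10⁻⁴ × (903.7)⁴ = 28.52 W.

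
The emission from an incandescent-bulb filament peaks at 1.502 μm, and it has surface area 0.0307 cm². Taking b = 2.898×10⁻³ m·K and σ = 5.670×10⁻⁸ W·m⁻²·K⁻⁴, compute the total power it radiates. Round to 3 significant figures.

P ≈ 2.41 W

Wien's law: T = b/λ_max = 2.898×10⁻³/1.502×10⁻⁶ = 1929.43 K.
Area A = 0.0307 cm² = 3.07×10⁻⁶ m².
Then P = σAT⁴ = 5.670×10⁻⁸×3.07×10⁻⁶×(1929.43)⁴ = 2.41 W.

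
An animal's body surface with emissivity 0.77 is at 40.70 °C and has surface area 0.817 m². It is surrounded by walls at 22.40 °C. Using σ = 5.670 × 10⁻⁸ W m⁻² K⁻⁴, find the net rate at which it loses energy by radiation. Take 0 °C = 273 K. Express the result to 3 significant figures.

Net loss ≈ 73.8 W

T = 40.70 °C + 273 = 313.70 K.
Surroundings: T = 22.40 °C + 273 = 295.40 K.
Area A = 0.817 m².
Net radiated power P_net = εσA(T⁴ − T₀⁴) = 0.77×5.670×10⁻⁸×0.817×(313.70⁴ − 295.40⁴).
T⁴ − T₀⁴ = 9.68407×10⁹ − 7.61451×10⁹ = 2.06956×10⁹ K⁴, so P_net = 73.8 W.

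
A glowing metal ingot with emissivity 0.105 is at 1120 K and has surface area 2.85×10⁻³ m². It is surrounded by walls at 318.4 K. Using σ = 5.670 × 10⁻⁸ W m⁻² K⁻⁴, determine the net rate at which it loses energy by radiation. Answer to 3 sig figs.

Net loss ≈ 26.5 W

Area A = 2.85×10⁻³ m².
Net radiated power P_net = εσA(T⁴ − T₀⁴) = 0.105×5.670×10⁻⁸×2.85×10⁻³×(1120⁴ − 318.4⁴).
T⁴ − T₀⁴ = 1.57352×10¹² − 1.02776×10¹⁰ = 1.56324×10¹² K⁴, so P_net = 26.5 W.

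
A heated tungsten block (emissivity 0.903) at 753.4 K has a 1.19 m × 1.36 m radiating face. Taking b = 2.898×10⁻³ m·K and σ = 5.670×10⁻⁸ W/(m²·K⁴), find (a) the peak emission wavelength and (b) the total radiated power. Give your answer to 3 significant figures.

(a) λ_max = b/T = 2.898×10⁻³/753.4 = 3.847×10⁻⁶ m = 3.85 μm.
Area A = 1.19 × 1.36 = 1.6184 m².
(b) P = εσAT⁴ = 0.903×5.670×10⁻⁸×1.6184×(753.4)⁴ = 2.67×10⁴ W.

λ_max ≈ 3.85 μm; P ≈ 2.67×10⁴ W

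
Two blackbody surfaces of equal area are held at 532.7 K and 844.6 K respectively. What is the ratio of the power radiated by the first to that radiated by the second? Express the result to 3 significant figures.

P₁/P₂ ≈ 0.158

With equal areas, P₁/P₂ = (T₁/T₂)⁴ = (532.7/844.6)⁴ = 0.158.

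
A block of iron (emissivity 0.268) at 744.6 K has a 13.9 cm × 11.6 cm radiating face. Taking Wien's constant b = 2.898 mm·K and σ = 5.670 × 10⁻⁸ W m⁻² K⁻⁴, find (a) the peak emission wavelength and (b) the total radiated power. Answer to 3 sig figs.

λ_max ≈ 3.89 μm; P ≈ 75.3 W

(a) λ_max = b/T = 2.898×10⁻³/744.6 = 3.892×10⁻⁶ m = 3.89 μm.
Area A = 0.139 × 0.116 = 0.016124 m².
(b) P = εσAT⁴ = 0.268×5.670×10⁻⁸×0.016124×(744.6)⁴ = 75.3 W.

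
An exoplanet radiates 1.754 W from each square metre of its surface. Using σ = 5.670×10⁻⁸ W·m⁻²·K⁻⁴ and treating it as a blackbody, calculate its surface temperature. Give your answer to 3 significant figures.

T ≈ 74.6 K

I = σT⁴, so T = (I/σ)^(1/4) = (1.754/(5.670×10⁻⁸))^(1/4) = 74.6 K.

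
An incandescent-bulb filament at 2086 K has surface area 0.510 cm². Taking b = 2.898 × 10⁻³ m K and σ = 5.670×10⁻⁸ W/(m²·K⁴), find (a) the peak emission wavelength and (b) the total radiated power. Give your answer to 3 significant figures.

λ_max ≈ 1.39 μm; P ≈ 54.8 W

(a) λ_max = b/T = 2.898×10⁻³/2086 = 1.389×10⁻⁶ m = 1.39 μm.
Area A = 0.510 cm² = 5.10×10⁻⁵ m².
(b) P = σAT⁴ = 5.670×10⁻⁸×5.10×10⁻⁵×(2086)⁴ = 54.8 W.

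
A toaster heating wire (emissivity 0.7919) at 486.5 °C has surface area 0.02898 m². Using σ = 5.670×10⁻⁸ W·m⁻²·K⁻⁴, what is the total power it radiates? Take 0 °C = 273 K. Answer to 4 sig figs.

T = 486.5 °C + 273 = 759.5 K.
Area A = 0.02898 m².
P = εσAT⁴ = 0.7919 × 5.670×10⁻⁸ × 0.02898 × (759.5)⁴ = 433.0 W.

P ≈ 433.0 W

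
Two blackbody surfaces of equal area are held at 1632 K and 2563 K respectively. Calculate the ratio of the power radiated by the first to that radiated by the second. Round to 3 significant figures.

P₁/P₂ ≈ 0.164

With equal areas, P₁/P₂ = (T₁/T₂)⁴ = (1632/2563)⁴ = 0.164.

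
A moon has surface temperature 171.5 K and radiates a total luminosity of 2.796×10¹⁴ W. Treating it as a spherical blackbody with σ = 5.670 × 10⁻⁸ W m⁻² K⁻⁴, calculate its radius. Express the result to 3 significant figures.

R ≈ 6.74×10⁵ m

L = 4πR²σT⁴ ⇒ R = √(L/(4πσT⁴)).
σT⁴ = 49.0501 W/m², so R = √(2.796×10¹⁴/(4π×49.0501)) = 6.74×10⁵ m.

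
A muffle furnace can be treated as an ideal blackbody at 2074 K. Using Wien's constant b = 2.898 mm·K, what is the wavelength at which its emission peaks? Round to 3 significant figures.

λ_max ≈ 1.40×10³ nm

Wien's displacement law: λ_max = b/T = (2.898×10⁻³ m·K)/(2074 K) = 1.397×10⁻⁶ m.
That is 1.40×10³ nm, in the infrared range.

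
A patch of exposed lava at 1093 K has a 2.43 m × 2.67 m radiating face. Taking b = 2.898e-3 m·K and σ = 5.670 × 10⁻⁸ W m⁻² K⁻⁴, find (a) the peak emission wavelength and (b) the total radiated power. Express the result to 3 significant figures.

(a) λ_max = b/T = 2.898×10⁻³/1093 = 2.651×10⁻⁶ m = 2.65×10³ nm.
Area A = 2.43 × 2.67 = 6.4881 m².
(b) P = σAT⁴ = 5.670×10⁻⁸×6.4881×(1093)⁴ = 5.25×10⁵ W.

λ_max ≈ 2.65×10³ nm; P ≈ 5.25×10⁵ W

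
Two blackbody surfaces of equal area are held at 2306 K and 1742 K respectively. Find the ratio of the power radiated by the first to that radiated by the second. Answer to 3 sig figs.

P₁/P₂ ≈ 3.07

With equal areas, P₁/P₂ = (T₁/T₂)⁴ = (2306/1742)⁴ = 3.07.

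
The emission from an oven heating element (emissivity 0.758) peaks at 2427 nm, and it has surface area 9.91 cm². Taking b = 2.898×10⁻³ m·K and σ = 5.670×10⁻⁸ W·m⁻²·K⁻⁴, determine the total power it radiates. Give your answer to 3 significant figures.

Wien's law: T = b/λ_max = 2.898×10⁻³/2.427×10⁻⁶ = 1194.07 K.
Area A = 9.91 cm² = 9.91×10⁻⁴ m².
Then P = εσAT⁴ = 0.758×5.670×10⁻⁸×9.91×10⁻⁴×(1194.07)⁴ = 86.6 W.

P ≈ 86.6 W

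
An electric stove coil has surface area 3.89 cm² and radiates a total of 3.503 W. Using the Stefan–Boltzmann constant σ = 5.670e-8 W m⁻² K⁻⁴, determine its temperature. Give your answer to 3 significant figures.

Area A = 3.89 cm² = 3.89×10⁻⁴ m².
P = σAT⁴ ⇒ T = (P/(σA))^(1/4) = (3.503/(5.670×10⁻⁸×3.89×10⁻⁴))^(1/4) = 631 K.

T ≈ 631 K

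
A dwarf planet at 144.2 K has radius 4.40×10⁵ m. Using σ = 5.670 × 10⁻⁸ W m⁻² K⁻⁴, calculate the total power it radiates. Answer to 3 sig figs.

Surface area A = 4πR² = 4π(4.40×10⁵ m)² = 2.43285×10¹² m².
P = σAT⁴ = 5.670×10⁻⁸ × 2.43285×10¹² × (144.2)⁴ = 5.96×10¹³ W.

P ≈ 5.96×10¹³ W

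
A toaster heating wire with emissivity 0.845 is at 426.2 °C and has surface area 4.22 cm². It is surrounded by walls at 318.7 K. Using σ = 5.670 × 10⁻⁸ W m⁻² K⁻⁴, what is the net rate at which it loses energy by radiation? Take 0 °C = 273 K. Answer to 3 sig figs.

T = 426.2 °C + 273 = 699.2 K.
Area A = 4.22 cm² = 4.22×10⁻⁴ m².
Net radiated power P_net = εσA(T⁴ − T₀⁴) = 0.845×5.670×10⁻⁸×4.22×10⁻⁴×(699.2⁴ − 318.7⁴).
T⁴ − T₀⁴ = 2.39004×10¹¹ − 1.03164×10¹⁰ = 2.28688×10¹¹ K⁴, so P_net = 4.62 W.

Net loss ≈ 4.62 W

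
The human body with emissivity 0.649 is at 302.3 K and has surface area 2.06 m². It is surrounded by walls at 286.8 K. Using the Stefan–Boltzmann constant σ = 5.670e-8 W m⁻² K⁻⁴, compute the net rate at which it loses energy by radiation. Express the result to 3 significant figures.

Net loss ≈ 120 W

Area A = 2.06 m².
Net radiated power P_net = εσA(T⁴ − T₀⁴) = 0.649×5.670×10⁻⁸×2.06×(302.3⁴ − 286.8⁴).
T⁴ − T₀⁴ = 8.35127×10⁹ − 6.76576×10⁹ = 1.58551×10⁹ K⁴, so P_net = 120 W.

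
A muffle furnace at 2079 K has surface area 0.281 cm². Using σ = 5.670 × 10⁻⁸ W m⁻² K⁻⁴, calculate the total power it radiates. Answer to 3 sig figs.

P ≈ 29.8 W

Area A = 0.281 cm² = 2.81×10⁻⁵ m².
P = σAT⁴ = 5.670×10⁻⁸ × 2.81×10⁻⁵ × (2079)⁴ = 29.8 W.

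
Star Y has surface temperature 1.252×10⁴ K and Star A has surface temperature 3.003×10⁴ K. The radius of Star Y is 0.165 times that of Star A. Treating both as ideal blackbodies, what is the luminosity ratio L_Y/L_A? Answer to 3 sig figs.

L ∝ R²T⁴, so L_Y/L_A = (R_Y/R_A)²(T_Y/T_A)⁴ = (0.165)² × (1.252×10⁴/3.003×10⁴)⁴ = 0.027225 × 0.0302131 = 8.23×10⁻⁴.

L_Y/L_A ≈ 8.23×10⁻⁴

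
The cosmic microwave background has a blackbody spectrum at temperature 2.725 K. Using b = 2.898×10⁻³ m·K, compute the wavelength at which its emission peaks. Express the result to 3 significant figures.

Wien's displacement law: λ_max = b/T = (2.898×10⁻³ m·K)/(2.725 K) = 1.063×10⁻³ m.
That is 1.06 mm, in the microwave range.

λ_max ≈ 1.06 mm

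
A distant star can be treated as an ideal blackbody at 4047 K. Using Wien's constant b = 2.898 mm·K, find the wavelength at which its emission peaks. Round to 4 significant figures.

Wien's displacement law: λ_max = b/T = (2.898×10⁻³ m·K)/(4047 K) = 7.1609×10⁻⁷ m.
That is 0.7161 μm, in the visible range.

λ_max ≈ 0.7161 μm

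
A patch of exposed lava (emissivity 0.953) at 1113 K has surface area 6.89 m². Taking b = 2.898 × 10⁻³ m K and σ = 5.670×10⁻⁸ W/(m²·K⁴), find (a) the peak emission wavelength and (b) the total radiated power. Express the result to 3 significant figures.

λ_max ≈ 2.60 μm; P ≈ 5.71×10⁵ W

(a) λ_max = b/T = 2.898×10⁻³/1113 = 2.604×10⁻⁶ m = 2.60 μm.
Area A = 6.89 m².
(b) P = εσAT⁴ = 0.953×5.670×10⁻⁸×6.89×(1113)⁴ = 5.71×10⁵ W.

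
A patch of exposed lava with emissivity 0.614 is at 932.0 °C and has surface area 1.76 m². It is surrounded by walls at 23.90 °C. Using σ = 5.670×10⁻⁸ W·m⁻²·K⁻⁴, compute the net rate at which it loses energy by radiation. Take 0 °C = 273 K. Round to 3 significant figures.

Net loss ≈ 1.29×10⁵ W

T = 932.0 °C + 273 = 1205.0 K.
Surroundings: T = 23.90 °C + 273 = 296.90 K.
Area A = 1.76 m².
Net radiated power P_net = εσA(T⁴ − T₀⁴) = 0.614×5.670×10⁻⁸×1.76×(1205.0⁴ − 296.90⁴).
T⁴ − T₀⁴ = 2.10838×10¹² − 7.77035×10⁹ = 2.10061×10¹² K⁴, so P_net = 1.29×10⁵ W.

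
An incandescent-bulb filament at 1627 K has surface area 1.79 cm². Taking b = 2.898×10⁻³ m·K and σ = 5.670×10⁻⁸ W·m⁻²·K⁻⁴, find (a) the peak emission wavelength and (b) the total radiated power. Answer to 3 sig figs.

(a) λ_max = b/T = 2.898×10⁻³/1627 = 1.781×10⁻⁶ m = 1.78 μm.
Area A = 1.79 cm² = 1.79×10⁻⁴ m².
(b) P = σAT⁴ = 5.670×10⁻⁸×1.79×10⁻⁴×(1627)⁴ = 71.1 W.

λ_max ≈ 1.78 μm; P ≈ 71.1 W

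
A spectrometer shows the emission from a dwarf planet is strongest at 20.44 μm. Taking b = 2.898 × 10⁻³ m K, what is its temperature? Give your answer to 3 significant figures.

Wien's law gives T = b/λ_max = (2.898×10⁻³ m·K)/(2.044×10⁻⁵ m) = 142 K.

T ≈ 142 K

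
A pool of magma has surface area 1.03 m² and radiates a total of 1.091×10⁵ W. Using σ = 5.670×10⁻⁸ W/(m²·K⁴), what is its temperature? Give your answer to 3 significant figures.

Area A = 1.03 m².
P = σAT⁴ ⇒ T = (P/(σA))^(1/4) = (1.091×10⁵/(5.670×10⁻⁸×1.03))^(1/4) = 1.17×10³ K.

T ≈ 1.17×10³ K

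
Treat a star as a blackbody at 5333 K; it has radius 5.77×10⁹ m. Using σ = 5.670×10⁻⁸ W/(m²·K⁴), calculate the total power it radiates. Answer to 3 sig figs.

Surface area A = 4πR² = 4π(5.77×10⁹ m)² = 4.18371×10²⁰ m².
P = σAT⁴ = 5.670×10⁻⁸ × 4.18371×10²⁰ × (5333)⁴ = 1.92×10²⁸ W.

P ≈ 1.92×10²⁸ W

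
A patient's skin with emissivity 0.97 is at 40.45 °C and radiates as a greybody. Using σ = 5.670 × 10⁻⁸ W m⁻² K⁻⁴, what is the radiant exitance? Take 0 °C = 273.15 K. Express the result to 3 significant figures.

I ≈ 532 W/m²

T = 40.45 °C + 273.15 = 313.60 K.
Stefan–Boltzmann: I = εσT⁴ = 0.97 × 5.670×10⁻⁸ × (313.60)⁴ = 532 W/m².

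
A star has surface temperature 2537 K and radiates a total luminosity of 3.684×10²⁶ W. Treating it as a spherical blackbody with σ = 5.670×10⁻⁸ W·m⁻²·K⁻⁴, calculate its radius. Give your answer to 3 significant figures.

L = 4πR²σT⁴ ⇒ R = √(L/(4πσT⁴)).
σT⁴ = 2.34890×10⁶ W/m², so R = √(3.684×10²⁶/(4π×2.34890×10⁶)) = 3.53×10⁹ m.

R ≈ 3.53×10⁹ m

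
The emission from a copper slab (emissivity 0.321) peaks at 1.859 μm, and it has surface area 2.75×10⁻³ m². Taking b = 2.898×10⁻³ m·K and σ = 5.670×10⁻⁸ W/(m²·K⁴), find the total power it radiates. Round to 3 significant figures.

Wien's law: T = b/λ_max = 2.898×10⁻³/1.859×10⁻⁶ = 1558.90 K.
Area A = 2.75×10⁻³ m².
Then P = εσAT⁴ = 0.321×5.670×10⁻⁸×2.75×10⁻³×(1558.90)⁴ = 296 W.

P ≈ 296 W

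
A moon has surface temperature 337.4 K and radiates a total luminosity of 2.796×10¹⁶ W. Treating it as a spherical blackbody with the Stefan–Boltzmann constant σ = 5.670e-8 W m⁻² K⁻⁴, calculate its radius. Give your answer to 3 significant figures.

R ≈ 1.74×10⁶ m

L = 4πR²σT⁴ ⇒ R = √(L/(4πσT⁴)).
σT⁴ = 734.790 W/m², so R = √(2.796×10¹⁶/(4π×734.790)) = 1.74×10⁶ m.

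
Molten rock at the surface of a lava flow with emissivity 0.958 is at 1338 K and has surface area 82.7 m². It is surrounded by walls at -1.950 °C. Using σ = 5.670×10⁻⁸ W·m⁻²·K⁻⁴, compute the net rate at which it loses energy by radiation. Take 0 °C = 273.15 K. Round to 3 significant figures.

Surroundings: T = -1.950 °C + 273.15 = 271.200 K.
Area A = 82.7 m².
Net radiated power P_net = εσA(T⁴ − T₀⁴) = 0.958×5.670×10⁻⁸×82.7×(1338⁴ − 271.200⁴).
T⁴ − T₀⁴ = 3.20497×10¹² − 5.40952×10⁹ = 3.19956×10¹² K⁴, so P_net = 1.44×10⁷ W.

Net loss ≈ 1.44×10⁷ W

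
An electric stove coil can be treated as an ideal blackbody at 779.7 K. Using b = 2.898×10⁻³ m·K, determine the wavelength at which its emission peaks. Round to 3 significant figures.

λ_max ≈ 3.72 μm

Wien's displacement law: λ_max = b/T = (2.898×10⁻³ m·K)/(779.7 K) = 3.717×10⁻⁶ m.
That is 3.72 μm, in the infrared range.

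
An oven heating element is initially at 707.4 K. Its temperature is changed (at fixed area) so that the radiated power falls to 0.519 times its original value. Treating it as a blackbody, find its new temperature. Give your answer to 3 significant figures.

P ∝ T⁴, so T₂/T₁ = (P₂/P₁)^(1/4) = (0.519)^(1/4) = 0.848774.
T₂ = 707.4 × 0.848774 = 600 K.

T₂ ≈ 600 K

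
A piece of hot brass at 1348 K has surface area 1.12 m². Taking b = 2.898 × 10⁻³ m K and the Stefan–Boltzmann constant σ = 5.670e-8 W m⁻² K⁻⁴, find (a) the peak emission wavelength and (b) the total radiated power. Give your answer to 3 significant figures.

(a) λ_max = b/T = 2.898×10⁻³/1348 = 2.150×10⁻⁶ m = 2.15 μm.
Area A = 1.12 m².
(b) P = σAT⁴ = 5.670×10⁻⁸×1.12×(1348)⁴ = 2.10×10⁵ W.

λ_max ≈ 2.15 μm; P ≈ 2.10×10⁵ W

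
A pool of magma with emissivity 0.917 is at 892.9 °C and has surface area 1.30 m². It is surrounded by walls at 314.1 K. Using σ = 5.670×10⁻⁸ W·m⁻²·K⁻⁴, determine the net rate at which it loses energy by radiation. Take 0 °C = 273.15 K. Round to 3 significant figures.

Net loss ≈ 1.24×10⁵ W

T = 892.9 °C + 273.15 = 1166.05 K.
Area A = 1.30 m².
Net radiated power P_net = εσA(T⁴ − T₀⁴) = 0.917×5.670×10⁻⁸×1.30×(1166.05⁴ − 314.1⁴).
T⁴ − T₀⁴ = 1.84871×10¹² − 9.73356×10⁹ = 1.83898×10¹² K⁴, so P_net = 1.24×10⁵ W.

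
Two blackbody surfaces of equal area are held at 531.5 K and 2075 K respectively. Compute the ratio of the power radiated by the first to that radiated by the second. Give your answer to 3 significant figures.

With equal areas, P₁/P₂ = (T₁/T₂)⁴ = (531.5/2075)⁴ = 4.30×10⁻³.

P₁/P₂ ≈ 4.30×10⁻³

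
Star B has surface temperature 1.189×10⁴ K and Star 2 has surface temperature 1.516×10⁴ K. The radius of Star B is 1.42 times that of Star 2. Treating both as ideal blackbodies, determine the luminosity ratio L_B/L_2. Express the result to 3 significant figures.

L ∝ R²T⁴, so L_B/L_2 = (R_B/R_2)²(T_B/T_2)⁴ = (1.42)² × (1.189×10⁴/1.516×10⁴)⁴ = 2.0164 × 0.378382 = 0.763.

L_B/L_2 ≈ 0.763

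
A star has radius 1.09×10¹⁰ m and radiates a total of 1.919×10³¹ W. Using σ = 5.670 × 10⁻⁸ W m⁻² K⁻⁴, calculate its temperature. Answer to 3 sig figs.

T ≈ 2.18×10⁴ K

Surface area A = 4πR² = 4π(1.09×10¹⁰ m)² = 1.49301×10²¹ m².
P = σAT⁴ ⇒ T = (P/(σA))^(1/4) = (1.919×10³¹/(5.670×10⁻⁸×1.49301×10²¹))^(1/4) = 2.18×10⁴ K.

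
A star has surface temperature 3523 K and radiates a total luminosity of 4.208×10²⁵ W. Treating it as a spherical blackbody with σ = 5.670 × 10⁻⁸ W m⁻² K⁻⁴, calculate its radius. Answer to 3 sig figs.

R ≈ 6.19×10⁸ m

L = 4πR²σT⁴ ⇒ R = √(L/(4πσT⁴)).
σT⁴ = 8.73441×10⁶ W/m², so R = √(4.208×10²⁵/(4π×8.73441×10⁶)) = 6.19×10⁸ m.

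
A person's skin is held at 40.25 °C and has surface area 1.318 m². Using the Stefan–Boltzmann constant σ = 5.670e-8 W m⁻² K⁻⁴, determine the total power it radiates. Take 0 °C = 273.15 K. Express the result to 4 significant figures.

T = 40.25 °C + 273.15 = 313.40 K.
Area A = 1.318 m².
P = σAT⁴ = 5.670×10⁻⁸ × 1.318 × (313.40)⁴ = 720.9 W.

P ≈ 720.9 W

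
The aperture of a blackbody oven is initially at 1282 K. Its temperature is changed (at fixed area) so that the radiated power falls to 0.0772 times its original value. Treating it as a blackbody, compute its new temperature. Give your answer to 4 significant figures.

P ∝ T⁴, so T₂/T₁ = (P₂/P₁)^(1/4) = (0.0772)^(1/4) = 0.527114.
T₂ = 1282 × 0.527114 = 675.8 K.

T₂ ≈ 675.8 K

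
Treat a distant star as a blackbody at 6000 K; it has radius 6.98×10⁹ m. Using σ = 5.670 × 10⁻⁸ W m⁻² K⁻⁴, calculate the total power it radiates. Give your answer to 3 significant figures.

Surface area A = 4πR² = 4π(6.98×10⁹ m)² = 6.12239×10²⁰ m².
P = σAT⁴ = 5.670×10⁻⁸ × 6.12239×10²⁰ × (6000)⁴ = 4.50×10²⁸ W.

P ≈ 4.50×10²⁸ W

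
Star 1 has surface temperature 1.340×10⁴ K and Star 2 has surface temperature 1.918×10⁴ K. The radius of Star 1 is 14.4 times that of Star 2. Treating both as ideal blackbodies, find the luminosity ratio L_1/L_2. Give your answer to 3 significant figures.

L ∝ R²T⁴, so L_1/L_2 = (R_1/R_2)²(T_1/T_2)⁴ = (14.4)² × (1.340×10⁴/1.918×10⁴)⁴ = 207.36 × 0.238246 = 49.4.

L_1/L_2 ≈ 49.4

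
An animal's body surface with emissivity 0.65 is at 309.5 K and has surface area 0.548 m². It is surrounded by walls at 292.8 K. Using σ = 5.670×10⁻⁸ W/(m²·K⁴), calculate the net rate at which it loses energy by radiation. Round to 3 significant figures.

Net loss ≈ 36.9 W

Area A = 0.548 m².
Net radiated power P_net = εσA(T⁴ − T₀⁴) = 0.65×5.670×10⁻⁸×0.548×(309.5⁴ − 292.8⁴).
T⁴ − T₀⁴ = 9.17577×10⁹ − 7.34995×10⁹ = 1.82582×10⁹ K⁴, so P_net = 36.9 W.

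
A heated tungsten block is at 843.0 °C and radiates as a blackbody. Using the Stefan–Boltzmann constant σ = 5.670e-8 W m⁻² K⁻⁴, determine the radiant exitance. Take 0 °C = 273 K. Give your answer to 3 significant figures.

I ≈ 8.80×10⁴ W/m²

T = 843.0 °C + 273 = 1116.0 K.
Stefan–Boltzmann: I = σT⁴ = 5.670×10⁻⁸ × (1116.0)⁴ = 8.80×10⁴ W/m².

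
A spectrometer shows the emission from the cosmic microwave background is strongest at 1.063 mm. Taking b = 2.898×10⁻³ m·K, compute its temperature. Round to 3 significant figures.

T ≈ 2.73 K

Wien's law gives T = b/λ_max = (2.898×10⁻³ m·K)/(1.063×10⁻³ m) = 2.73 K.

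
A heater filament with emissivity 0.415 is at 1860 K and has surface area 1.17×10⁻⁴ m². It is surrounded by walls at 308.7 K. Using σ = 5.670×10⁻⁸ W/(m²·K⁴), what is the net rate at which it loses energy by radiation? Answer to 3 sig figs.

Area A = 1.17×10⁻⁴ m².
Net radiated power P_net = εσA(T⁴ − T₀⁴) = 0.415×5.670×10⁻⁸×1.17×10⁻⁴×(1860⁴ − 308.7⁴).
T⁴ − T₀⁴ = 1.19688×10¹³ − 9.08127×10⁹ = 1.19597×10¹³ K⁴, so P_net = 32.9 W.

Net loss ≈ 32.9 W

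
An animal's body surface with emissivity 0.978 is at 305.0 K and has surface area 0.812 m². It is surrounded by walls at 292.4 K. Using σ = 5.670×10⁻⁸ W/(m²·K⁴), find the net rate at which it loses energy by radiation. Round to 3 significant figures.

Area A = 0.812 m².
Net radiated power P_net = εσA(T⁴ − T₀⁴) = 0.978×5.670×10⁻⁸×0.812×(305.0⁴ − 292.4⁴).
T⁴ − T₀⁴ = 8.65365×10⁹ − 7.30987×10⁹ = 1.34378×10⁹ K⁴, so P_net = 60.5 W.

Net loss ≈ 60.5 W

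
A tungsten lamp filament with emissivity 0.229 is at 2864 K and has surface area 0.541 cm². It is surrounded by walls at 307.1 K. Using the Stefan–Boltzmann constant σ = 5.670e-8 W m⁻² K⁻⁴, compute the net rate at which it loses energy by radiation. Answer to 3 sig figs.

Net loss ≈ 47.3 W

Area A = 0.541 cm² = 5.41×10⁻⁵ m².
Net radiated power P_net = εσA(T⁴ − T₀⁴) = 0.229×5.670×10⁻⁸×5.41×10⁻⁵×(2864⁴ − 307.1⁴).
T⁴ − T₀⁴ = 6.72809×10¹³ − 8.89445×10⁹ = 6.72720×10¹³ K⁴, so P_net = 47.3 W.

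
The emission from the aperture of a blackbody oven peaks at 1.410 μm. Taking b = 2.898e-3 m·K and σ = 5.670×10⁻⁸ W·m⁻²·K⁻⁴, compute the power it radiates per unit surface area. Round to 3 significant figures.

I ≈ 1.01×10⁶ W/m²

Wien's law: T = b/λ_max = 2.898×10⁻³/1.410×10⁻⁶ = 2055.32 K.
Then I = σT⁴ = 5.670×10⁻⁸×(2055.32)⁴ = 1.01×10⁶ W/m².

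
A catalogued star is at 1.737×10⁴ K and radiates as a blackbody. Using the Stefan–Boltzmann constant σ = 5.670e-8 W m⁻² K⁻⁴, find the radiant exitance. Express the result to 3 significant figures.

Stefan–Boltzmann: I = σT⁴ = 5.670×10⁻⁸ × (1.737×10⁴)⁴ = 5.16×10⁹ W/m².

I ≈ 5.16×10⁹ W/m²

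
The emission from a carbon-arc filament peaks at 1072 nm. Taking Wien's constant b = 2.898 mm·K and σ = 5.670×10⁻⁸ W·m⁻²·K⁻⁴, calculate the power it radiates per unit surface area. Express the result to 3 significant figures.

I ≈ 3.03×10⁶ W/m²

Wien's law: T = b/λ_max = 2.898×10⁻³/1.072×10⁻⁶ = 2703.36 K.
Then I = σT⁴ = 5.670×10⁻⁸×(2703.36)⁴ = 3.03×10⁶ W/m².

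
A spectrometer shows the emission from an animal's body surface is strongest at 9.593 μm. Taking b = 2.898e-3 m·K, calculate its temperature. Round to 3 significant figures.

T ≈ 302 K

Wien's law gives T = b/λ_max = (2.898×10⁻³ m·K)/(9.593×10⁻⁶ m) = 302 K.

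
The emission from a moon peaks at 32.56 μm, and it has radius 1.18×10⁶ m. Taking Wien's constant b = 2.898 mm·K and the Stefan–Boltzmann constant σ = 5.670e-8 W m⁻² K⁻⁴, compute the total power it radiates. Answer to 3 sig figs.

P ≈ 6.23×10¹³ W

Wien's law: T = b/λ_max = 2.898×10⁻³/3.256×10⁻⁵ = 89.0049 K.
Surface area A = 4πR² = 4π(1.18×10⁶ m)² = 1.74974×10¹³ m².
Then P = σAT⁴ = 5.670×10⁻⁸×1.74974×10¹³×(89.0049)⁴ = 6.23×10¹³ W.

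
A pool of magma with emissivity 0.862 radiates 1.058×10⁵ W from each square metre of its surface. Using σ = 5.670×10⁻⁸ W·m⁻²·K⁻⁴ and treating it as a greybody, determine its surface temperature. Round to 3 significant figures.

I = εσT⁴, so T = (I/εσ)^(1/4) = (1.058×10⁵/(0.862×5.670×10⁻⁸))^(1/4) = 1.21×10³ K.

T ≈ 1.21×10³ K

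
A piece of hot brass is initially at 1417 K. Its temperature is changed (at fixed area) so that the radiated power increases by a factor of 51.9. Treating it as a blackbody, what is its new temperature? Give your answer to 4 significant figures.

T₂ ≈ 3803 K

P ∝ T⁴, so T₂/T₁ = (P₂/P₁)^(1/4) = (51.9)^(1/4) = 2.68406.
T₂ = 1417 × 2.68406 = 3803 K.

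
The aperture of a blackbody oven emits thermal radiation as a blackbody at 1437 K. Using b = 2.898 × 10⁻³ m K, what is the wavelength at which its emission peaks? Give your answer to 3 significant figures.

Wien's displacement law: λ_max = b/T = (2.898×10⁻³ m·K)/(1437 K) = 2.017×10⁻⁶ m.
That is 2.02 μm, in the infrared range.

λ_max ≈ 2.02 μm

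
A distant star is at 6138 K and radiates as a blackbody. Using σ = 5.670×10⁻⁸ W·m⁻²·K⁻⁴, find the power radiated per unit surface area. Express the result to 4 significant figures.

I ≈ 8.048×10⁷ W/m²

Stefan–Boltzmann: I = σT⁴ = 5.670×10⁻⁸ × (6138)⁴ = 8.048×10⁷ W/m².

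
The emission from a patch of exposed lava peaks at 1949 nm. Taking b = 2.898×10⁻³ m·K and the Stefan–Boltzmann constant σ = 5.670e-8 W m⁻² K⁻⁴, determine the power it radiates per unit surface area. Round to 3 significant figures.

I ≈ 2.77×10⁵ W/m²

Wien's law: T = b/λ_max = 2.898×10⁻³/1.949×10⁻⁶ = 1486.92 K.
Then I = σT⁴ = 5.670×10⁻⁸×(1486.92)⁴ = 2.77×10⁵ W/m².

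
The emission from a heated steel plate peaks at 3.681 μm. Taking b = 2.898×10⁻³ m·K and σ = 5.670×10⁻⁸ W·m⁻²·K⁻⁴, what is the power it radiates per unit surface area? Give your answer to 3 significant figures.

Wien's law: T = b/λ_max = 2.898×10⁻³/3.681×10⁻⁶ = 787.286 K.
Then I = σT⁴ = 5.670×10⁻⁸×(787.286)⁴ = 2.18×10⁴ W/m².

I ≈ 2.18×10⁴ W/m²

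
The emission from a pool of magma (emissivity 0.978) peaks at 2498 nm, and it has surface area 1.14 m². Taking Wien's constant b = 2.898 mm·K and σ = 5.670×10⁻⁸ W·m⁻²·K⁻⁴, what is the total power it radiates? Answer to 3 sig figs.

Wien's law: T = b/λ_max = 2.898×10⁻³/2.498×10⁻⁶ = 1160.13 K.
Area A = 1.14 m².
Then P = εσAT⁴ = 0.978×5.670×10⁻⁸×1.14×(1160.13)⁴ = 1.15×10⁵ W.

P ≈ 1.15×10⁵ W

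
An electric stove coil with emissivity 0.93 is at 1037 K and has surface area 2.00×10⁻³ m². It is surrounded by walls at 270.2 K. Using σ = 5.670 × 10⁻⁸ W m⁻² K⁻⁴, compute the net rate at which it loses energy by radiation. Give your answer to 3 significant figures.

Area A = 2.00×10⁻³ m².
Net radiated power P_net = εσA(T⁴ − T₀⁴) = 0.93×5.670×10⁻⁸×2.00×10⁻³×(1037⁴ − 270.2⁴).
T⁴ − T₀⁴ = 1.15642×10¹² − 5.33017×10⁹ = 1.15109×10¹² K⁴, so P_net = 121 W.

Net loss ≈ 121 W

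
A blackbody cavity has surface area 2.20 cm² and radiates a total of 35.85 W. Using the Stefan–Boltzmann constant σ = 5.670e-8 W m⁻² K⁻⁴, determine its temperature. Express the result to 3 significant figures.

T ≈ 1.30×10³ K

Area A = 2.20 cm² = 2.20×10⁻⁴ m².
P = σAT⁴ ⇒ T = (P/(σA))^(1/4) = (35.85/(5.670×10⁻⁸×2.20×10⁻⁴))^(1/4) = 1.30×10³ K.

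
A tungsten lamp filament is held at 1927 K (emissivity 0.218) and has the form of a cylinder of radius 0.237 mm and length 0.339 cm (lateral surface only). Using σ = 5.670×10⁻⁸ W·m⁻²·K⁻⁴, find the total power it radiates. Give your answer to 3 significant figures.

P ≈ 0.860 W

Lateral area A = 2πrL = 2π×2.37×10⁻⁴×3.39×10⁻³ = 5.04810×10⁻⁶ m².
P = εσAT⁴ = 0.218 × 5.670×10⁻⁸ × 5.04810×10⁻⁶ × (1927)⁴ = 0.860 W.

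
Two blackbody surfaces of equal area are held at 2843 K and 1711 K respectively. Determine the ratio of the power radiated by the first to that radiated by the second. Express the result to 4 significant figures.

P₁/P₂ ≈ 7.623

With equal areas, P₁/P₂ = (T₁/T₂)⁴ = (2843/1711)⁴ = 7.623.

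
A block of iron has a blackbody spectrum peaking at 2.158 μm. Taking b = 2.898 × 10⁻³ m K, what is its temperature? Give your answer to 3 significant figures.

Wien's law gives T = b/λ_max = (2.898×10⁻³ m·K)/(2.158×10⁻⁶ m) = 1.34×10³ K.

T ≈ 1.34×10³ K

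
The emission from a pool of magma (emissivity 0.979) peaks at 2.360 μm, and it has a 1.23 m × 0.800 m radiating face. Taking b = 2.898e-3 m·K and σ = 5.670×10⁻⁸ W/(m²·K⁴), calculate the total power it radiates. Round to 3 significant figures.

Wien's law: T = b/λ_max = 2.898×10⁻³/2.360×10⁻⁶ = 1227.97 K.
Area A = 1.23 × 0.800 = 0.984 m².
Then P = εσAT⁴ = 0.979×5.670×10⁻⁸×0.984×(1227.97)⁴ = 1.24×10⁵ W.

P ≈ 1.24×10⁵ W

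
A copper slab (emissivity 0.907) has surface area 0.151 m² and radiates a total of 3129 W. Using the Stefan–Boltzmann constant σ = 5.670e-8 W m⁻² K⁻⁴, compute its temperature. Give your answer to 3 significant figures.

T ≈ 797 K

Area A = 0.151 m².
P = εσAT⁴ ⇒ T = (P/(εσA))^(1/4) = (3129/(0.907×5.670×10⁻⁸×0.151))^(1/4) = 797 K.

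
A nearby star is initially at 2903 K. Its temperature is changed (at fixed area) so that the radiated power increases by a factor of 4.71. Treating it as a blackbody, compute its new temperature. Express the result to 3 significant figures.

P ∝ T⁴, so T₂/T₁ = (P₂/P₁)^(1/4) = (4.71)^(1/4) = 1.47318.
T₂ = 2903 × 1.47318 = 4.28×10³ K.

T₂ ≈ 4.28×10³ K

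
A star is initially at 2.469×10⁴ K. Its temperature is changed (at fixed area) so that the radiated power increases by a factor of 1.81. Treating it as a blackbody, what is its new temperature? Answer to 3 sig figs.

T₂ ≈ 2.86×10⁴ K

P ∝ T⁴, so T₂/T₁ = (P₂/P₁)^(1/4) = (1.81)^(1/4) = 1.15990.
T₂ = 2.469×10⁴ × 1.15990 = 2.86×10⁴ K.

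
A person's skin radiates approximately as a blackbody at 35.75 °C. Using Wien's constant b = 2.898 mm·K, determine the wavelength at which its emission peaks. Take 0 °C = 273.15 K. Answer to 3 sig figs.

λ_max ≈ 9.38 μm

T = 35.75 °C + 273.15 = 308.90 K.
Wien's displacement law: λ_max = b/T = (2.898×10⁻³ m·K)/(308.90 K) = 9.382×10⁻⁶ m.
That is 9.38 μm, in the infrared range.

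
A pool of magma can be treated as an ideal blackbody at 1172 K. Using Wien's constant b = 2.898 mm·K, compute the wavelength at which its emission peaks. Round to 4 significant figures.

Wien's displacement law: λ_max = b/T = (2.898×10⁻³ m·K)/(1172 K) = 2.4727×10⁻⁶ m.
That is 2.473 μm, in the infrared range.

λ_max ≈ 2.473 μm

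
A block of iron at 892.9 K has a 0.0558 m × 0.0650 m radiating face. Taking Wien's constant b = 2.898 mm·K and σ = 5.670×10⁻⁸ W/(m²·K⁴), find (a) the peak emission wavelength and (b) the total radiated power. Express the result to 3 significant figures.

λ_max ≈ 3.25 μm; P ≈ 131 W

(a) λ_max = b/T = 2.898×10⁻³/892.9 = 3.246×10⁻⁶ m = 3.25 μm.
Area A = 0.0558 × 0.0650 = 3.627×10⁻³ m².
(b) P = σAT⁴ = 5.670×10⁻⁸×3.627×10⁻³×(892.9)⁴ = 131 W.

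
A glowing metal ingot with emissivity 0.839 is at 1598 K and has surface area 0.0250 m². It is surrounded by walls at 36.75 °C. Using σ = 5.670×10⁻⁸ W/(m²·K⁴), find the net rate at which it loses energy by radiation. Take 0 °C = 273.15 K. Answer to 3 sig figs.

Surroundings: T = 36.75 °C + 273.15 = 309.90 K.
Area A = 0.0250 m².
Net radiated power P_net = εσA(T⁴ − T₀⁴) = 0.839×5.670×10⁻⁸×0.0250×(1598⁴ − 309.90⁴).
T⁴ − T₀⁴ = 6.52089×10¹² − 9.22330×10⁹ = 6.51167×10¹² K⁴, so P_net = 7.74×10³ W.

Net loss ≈ 7.74×10³ W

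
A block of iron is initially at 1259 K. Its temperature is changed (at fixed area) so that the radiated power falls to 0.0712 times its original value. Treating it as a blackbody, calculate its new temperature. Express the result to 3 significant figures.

T₂ ≈ 650 K

P ∝ T⁴, so T₂/T₁ = (P₂/P₁)^(1/4) = (0.0712)^(1/4) = 0.516559.
T₂ = 1259 × 0.516559 = 650 K.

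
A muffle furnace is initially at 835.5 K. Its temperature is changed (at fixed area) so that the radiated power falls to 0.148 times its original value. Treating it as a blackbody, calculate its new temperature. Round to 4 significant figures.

P ∝ T⁴, so T₂/T₁ = (P₂/P₁)^(1/4) = (0.148)^(1/4) = 0.620248.
T₂ = 835.5 × 0.620248 = 518.2 K.

T₂ ≈ 518.2 K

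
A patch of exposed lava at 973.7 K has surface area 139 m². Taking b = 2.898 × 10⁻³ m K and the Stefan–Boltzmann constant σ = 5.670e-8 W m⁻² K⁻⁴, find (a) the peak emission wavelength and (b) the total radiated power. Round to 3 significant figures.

(a) λ_max = b/T = 2.898×10⁻³/973.7 = 2.976×10⁻⁶ m = 2.98 μm.
Area A = 139 m².
(b) P = σAT⁴ = 5.670×10⁻⁸×139×(973.7)⁴ = 7.08×10⁶ W.

λ_max ≈ 2.98 μm; P ≈ 7.08×10⁶ W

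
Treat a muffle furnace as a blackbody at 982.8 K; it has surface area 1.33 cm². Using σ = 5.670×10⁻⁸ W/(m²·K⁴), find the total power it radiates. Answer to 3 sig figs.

Area A = 1.33 cm² = 1.33×10⁻⁴ m².
P = σAT⁴ = 5.670×10⁻⁸ × 1.33×10⁻⁴ × (982.8)⁴ = 7.04 W.

P ≈ 7.04 W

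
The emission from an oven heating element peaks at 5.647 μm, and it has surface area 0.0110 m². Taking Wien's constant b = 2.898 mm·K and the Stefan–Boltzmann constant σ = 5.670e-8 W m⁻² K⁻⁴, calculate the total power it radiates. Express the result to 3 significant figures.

P ≈ 43.3 W

Wien's law: T = b/λ_max = 2.898×10⁻³/5.647×10⁻⁶ = 513.193 K.
Area A = 0.0110 m².
Then P = σAT⁴ = 5.670×10⁻⁸×0.0110×(513.193)⁴ = 43.3 W.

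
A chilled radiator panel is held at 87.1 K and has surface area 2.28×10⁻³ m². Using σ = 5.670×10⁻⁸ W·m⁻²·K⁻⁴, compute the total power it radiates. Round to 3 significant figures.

P ≈ 7.44×10⁻³ W

Area A = 2.28×10⁻³ m².
P = σAT⁴ = 5.670×10⁻⁸ × 2.28×10⁻³ × (87.1)⁴ = 7.44×10⁻³ W.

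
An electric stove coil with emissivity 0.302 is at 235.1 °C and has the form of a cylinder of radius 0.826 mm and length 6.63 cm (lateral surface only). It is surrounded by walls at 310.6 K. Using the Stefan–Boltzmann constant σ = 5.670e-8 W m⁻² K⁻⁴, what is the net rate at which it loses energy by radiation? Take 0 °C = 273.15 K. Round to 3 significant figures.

Net loss ≈ 0.338 W

T = 235.1 °C + 273.15 = 508.25 K.
Lateral area A = 2πrL = 2π×8.26×10⁻⁴×0.0663 = 3.44091×10⁻⁴ m².
Net radiated power P_net = εσA(T⁴ − T₀⁴) = 0.302×5.670×10⁻⁸×3.44091×10⁻⁴×(508.25⁴ − 310.6⁴).
T⁴ − T₀⁴ = 6.67282×10¹⁰ − 9.30692×10⁹ = 5.74213×10¹⁰ K⁴, so P_net = 0.338 W.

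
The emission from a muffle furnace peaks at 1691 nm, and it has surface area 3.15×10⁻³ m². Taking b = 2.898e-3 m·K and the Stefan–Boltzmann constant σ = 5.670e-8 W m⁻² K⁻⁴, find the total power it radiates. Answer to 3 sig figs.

Wien's law: T = b/λ_max = 2.898×10⁻³/1.691×10⁻⁶ = 1713.78 K.
Area A = 3.15×10⁻³ m².
Then P = σAT⁴ = 5.670×10⁻⁸×3.15×10⁻³×(1713.78)⁴ = 1.54×10³ W.

P ≈ 1.54×10³ W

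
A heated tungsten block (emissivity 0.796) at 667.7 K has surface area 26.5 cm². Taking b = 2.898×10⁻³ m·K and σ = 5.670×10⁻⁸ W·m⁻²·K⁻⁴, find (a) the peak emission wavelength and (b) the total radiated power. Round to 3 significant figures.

(a) λ_max = b/T = 2.898×10⁻³/667.7 = 4.340×10⁻⁶ m = 4.34 μm.
Area A = 26.5 cm² = 2.65×10⁻³ m².
(b) P = εσAT⁴ = 0.796×5.670×10⁻⁸×2.65×10⁻³×(667.7)⁴ = 23.8 W.

λ_max ≈ 4.34 μm; P ≈ 23.8 W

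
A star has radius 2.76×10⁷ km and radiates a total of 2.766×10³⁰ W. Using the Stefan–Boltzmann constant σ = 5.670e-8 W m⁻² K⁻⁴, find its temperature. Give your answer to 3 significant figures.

Surface area A = 4πR² = 4π(2.76×10¹⁰ m)² = 9.57256×10²¹ m².
P = σAT⁴ ⇒ T = (P/(σA))^(1/4) = (2.766×10³⁰/(5.670×10⁻⁸×9.57256×10²¹))^(1/4) = 8.45×10³ K.

T ≈ 8.45×10³ K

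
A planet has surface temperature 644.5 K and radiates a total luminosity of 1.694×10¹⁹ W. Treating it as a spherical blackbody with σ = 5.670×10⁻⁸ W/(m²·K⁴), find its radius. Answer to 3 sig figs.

R ≈ 1.17×10⁷ m

L = 4πR²σT⁴ ⇒ R = √(L/(4πσT⁴)).
σT⁴ = 9783.06 W/m², so R = √(1.694×10¹⁹/(4π×9783.06)) = 1.17×10⁷ m.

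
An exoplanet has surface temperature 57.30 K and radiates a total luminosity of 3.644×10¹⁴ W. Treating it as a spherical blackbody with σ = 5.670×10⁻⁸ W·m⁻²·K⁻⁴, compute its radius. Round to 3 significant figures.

R ≈ 6.89×10⁶ m

L = 4πR²σT⁴ ⇒ R = √(L/(4πσT⁴)).
σT⁴ = 0.611226 W/m², so R = √(3.644×10¹⁴/(4π×0.611226)) = 6.89×10⁶ m.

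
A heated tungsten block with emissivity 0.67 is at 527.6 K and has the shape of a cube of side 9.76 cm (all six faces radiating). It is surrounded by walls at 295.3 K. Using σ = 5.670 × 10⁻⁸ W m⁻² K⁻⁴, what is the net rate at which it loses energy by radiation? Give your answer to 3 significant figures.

Net loss ≈ 152 W

Area A = 6s² = 6×(0.0976 m)² = 0.0571546 m².
Net radiated power P_net = εσA(T⁴ − T₀⁴) = 0.67×5.670×10⁻⁸×0.0571546×(527.6⁴ − 295.3⁴).
T⁴ − T₀⁴ = 7.74853×10¹⁰ − 7.60420×10⁹ = 6.98811×10¹⁰ K⁴, so P_net = 152 W.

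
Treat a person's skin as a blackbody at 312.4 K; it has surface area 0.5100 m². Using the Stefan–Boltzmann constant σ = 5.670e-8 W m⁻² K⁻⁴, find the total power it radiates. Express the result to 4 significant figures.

Area A = 0.5100 m².
P = σAT⁴ = 5.670×10⁻⁸ × 0.5100 × (312.4)⁴ = 275.4 W.

P ≈ 275.4 W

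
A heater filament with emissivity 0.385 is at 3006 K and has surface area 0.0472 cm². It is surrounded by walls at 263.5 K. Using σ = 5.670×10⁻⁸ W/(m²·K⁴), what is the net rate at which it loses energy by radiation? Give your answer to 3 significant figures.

Net loss ≈ 8.41 W

Area A = 0.0472 cm² = 4.72×10⁻⁶ m².
Net radiated power P_net = εσA(T⁴ − T₀⁴) = 0.385×5.670×10⁻⁸×4.72×10⁻⁶×(3006⁴ − 263.5⁴).
T⁴ − T₀⁴ = 8.16499×10¹³ − 4.82084×10⁹ = 8.16451×10¹³ K⁴, so P_net = 8.41 W.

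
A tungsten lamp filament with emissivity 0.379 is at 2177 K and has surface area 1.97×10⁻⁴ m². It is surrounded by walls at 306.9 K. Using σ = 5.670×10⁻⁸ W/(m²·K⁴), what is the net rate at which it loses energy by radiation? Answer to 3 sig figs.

Area A = 1.97×10⁻⁴ m².
Net radiated power P_net = εσA(T⁴ − T₀⁴) = 0.379×5.670×10⁻⁸×1.97×10⁻⁴×(2177⁴ − 306.9⁴).
T⁴ − T₀⁴ = 2.24612×10¹³ − 8.87131×10⁹ = 2.24523×10¹³ K⁴, so P_net = 95.0 W.

Net loss ≈ 95.0 W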